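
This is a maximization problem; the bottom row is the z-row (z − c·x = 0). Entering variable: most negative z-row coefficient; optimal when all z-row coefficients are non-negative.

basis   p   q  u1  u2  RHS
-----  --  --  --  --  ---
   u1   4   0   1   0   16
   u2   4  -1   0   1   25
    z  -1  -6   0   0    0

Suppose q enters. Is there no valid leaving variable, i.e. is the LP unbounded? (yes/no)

Every constraint-row entry in column q is ≤ 0, so increasing q is unbounded.

yes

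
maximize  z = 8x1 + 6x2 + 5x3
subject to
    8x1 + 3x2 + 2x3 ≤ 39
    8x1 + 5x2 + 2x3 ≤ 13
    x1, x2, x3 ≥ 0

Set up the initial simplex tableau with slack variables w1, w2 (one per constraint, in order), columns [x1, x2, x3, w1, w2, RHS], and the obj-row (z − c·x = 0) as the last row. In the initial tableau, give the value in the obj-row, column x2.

The obj-row carries the negated objective coefficients: the x2 entry is -6.

-6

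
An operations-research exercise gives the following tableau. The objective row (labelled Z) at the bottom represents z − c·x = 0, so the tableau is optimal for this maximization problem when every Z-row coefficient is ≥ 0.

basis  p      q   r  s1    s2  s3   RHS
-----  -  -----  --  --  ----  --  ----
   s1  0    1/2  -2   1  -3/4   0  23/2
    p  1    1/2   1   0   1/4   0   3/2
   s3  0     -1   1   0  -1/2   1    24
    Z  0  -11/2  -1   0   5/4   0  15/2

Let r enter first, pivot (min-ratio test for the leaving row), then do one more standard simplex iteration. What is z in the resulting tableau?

Ratio test on column r — row 1: entry -2 ≤ 0; row 2: (3/2)/1 = 3/2; row 3: 24/1 = 24. Minimum is 3/2 at row 2 (p leaves); pivot element 1.
Pivot on row 2; the Z-row RHS becomes 15/2 − (-1)·(3/2) = 9.
Next entering variable (most negative Z-row entry -5): q.
Ratio test on column q — row 1: (29/2)/(3/2) = 29/3; row 2: (3/2)/(1/2) = 3; row 3: entry -3/2 ≤ 0. Minimum is 3 at row 2 (r leaves); pivot element 1/2.
After the second pivot the Z-row RHS is 9 − (-5)·3 = 24.

24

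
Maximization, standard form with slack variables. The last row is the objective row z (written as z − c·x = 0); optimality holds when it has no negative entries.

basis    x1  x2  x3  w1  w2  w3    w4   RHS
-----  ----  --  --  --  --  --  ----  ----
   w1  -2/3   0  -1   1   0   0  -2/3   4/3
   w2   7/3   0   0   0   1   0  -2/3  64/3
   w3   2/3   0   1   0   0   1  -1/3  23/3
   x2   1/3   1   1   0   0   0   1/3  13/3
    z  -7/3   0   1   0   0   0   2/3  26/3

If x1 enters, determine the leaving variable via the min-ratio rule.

w2

Column x1 entries and ratios — w1: -2/3 ≤ 0, skip; w2: (64/3)/(7/3) = 64/7; w3: (23/3)/(2/3) = 23/2; x2: (13/3)/(1/3) = 13.
Smallest ratio is 64/7 in the row of w2, so w2 leaves.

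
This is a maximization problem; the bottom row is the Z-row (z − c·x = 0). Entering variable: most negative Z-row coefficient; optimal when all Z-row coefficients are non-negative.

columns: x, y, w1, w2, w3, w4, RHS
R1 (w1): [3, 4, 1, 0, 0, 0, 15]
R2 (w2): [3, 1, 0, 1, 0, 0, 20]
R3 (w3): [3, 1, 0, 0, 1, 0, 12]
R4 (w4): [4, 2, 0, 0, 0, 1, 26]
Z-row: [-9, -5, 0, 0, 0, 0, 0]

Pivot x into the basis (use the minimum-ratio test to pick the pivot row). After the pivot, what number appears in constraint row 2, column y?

0

Ratio test on column x — row 1: 15/3 = 5; row 2: 20/3 = 20/3; row 3: 12/3 = 4; row 4: 26/4 = 13/2. Minimum is 4 at row 3 (w3 leaves); pivot element 3.
Divide row 3 by 3; eliminate column x from the other rows.
Row 2 update in column y: 1 − 3·(1/3) = 0.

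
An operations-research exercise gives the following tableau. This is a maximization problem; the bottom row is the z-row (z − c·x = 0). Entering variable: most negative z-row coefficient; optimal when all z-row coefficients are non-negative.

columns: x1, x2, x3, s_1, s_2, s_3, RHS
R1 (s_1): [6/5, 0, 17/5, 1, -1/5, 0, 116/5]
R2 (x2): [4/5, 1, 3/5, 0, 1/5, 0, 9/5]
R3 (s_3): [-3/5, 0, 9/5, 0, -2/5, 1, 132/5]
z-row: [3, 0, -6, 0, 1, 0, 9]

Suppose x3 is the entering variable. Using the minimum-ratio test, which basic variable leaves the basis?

Column x3 entries and ratios — s_1: (116/5)/(17/5) = 116/17; x2: (9/5)/(3/5) = 3; s_3: (132/5)/(9/5) = 44/3.
Smallest ratio is 3 in the row of x2, so x2 leaves.

x2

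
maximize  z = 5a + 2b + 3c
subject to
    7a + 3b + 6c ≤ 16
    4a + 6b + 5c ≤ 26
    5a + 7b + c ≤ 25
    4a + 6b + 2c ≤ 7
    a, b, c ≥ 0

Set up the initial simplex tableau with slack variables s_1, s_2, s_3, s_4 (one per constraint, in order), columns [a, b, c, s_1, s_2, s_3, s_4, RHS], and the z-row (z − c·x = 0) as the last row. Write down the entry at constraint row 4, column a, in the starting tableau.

Constraint 4 has coefficient 4 on a.

4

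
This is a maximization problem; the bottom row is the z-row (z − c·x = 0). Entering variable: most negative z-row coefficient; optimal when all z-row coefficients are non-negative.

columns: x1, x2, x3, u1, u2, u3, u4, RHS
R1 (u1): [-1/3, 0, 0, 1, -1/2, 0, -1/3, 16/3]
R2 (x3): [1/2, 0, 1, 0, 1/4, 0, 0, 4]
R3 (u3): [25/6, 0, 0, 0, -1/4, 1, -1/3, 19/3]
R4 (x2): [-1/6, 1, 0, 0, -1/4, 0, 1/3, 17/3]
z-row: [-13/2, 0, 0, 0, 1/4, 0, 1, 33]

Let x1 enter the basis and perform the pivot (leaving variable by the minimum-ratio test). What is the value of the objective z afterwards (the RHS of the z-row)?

1072/25

Ratio test on column x1 — row 1: entry -1/3 ≤ 0; row 2: 4/(1/2) = 8; row 3: (19/3)/(25/6) = 38/25; row 4: entry -1/6 ≤ 0. Minimum is 38/25 at row 3 (u3 leaves); pivot element 25/6.
Pivot on row 3; the z-row RHS becomes 33 − (-13/2)·(38/25) = 1072/25.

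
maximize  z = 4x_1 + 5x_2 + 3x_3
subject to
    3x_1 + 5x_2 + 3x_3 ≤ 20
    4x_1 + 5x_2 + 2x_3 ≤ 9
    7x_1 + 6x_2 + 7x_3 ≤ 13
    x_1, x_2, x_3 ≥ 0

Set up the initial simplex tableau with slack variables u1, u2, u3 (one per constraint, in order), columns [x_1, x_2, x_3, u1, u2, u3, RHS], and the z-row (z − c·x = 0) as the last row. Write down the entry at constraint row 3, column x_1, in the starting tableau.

Constraint 3 has coefficient 7 on x_1.

7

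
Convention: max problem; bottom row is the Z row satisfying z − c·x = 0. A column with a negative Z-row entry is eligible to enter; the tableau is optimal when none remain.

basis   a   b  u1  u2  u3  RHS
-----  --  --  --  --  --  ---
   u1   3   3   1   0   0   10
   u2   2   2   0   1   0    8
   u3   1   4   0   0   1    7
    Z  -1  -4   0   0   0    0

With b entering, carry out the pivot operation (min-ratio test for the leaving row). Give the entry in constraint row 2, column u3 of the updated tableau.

-1/2

Ratio test on column b — row 1: 10/3 = 10/3; row 2: 8/2 = 4; row 3: 7/4 = 7/4. Minimum is 7/4 at row 3 (u3 leaves); pivot element 4.
Divide row 3 by 4; eliminate column b from the other rows.
Row 2 update in column u3: 0 − 2·(1/4) = -1/2.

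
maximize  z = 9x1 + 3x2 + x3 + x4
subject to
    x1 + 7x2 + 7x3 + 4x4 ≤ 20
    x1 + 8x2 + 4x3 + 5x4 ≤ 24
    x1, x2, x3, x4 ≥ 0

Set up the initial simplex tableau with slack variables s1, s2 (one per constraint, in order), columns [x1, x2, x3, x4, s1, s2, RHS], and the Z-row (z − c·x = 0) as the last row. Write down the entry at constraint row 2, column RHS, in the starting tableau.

The RHS of constraint 2 is b_2 = 24.

24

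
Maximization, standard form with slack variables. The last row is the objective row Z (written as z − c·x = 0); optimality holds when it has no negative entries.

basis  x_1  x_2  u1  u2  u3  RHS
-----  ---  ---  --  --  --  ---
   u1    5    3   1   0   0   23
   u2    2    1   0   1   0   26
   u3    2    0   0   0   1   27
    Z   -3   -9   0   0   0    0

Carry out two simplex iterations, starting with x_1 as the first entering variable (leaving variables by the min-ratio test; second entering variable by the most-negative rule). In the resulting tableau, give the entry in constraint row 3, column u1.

Ratio test on column x_1 — row 1: 23/5 = 23/5; row 2: 26/2 = 13; row 3: 27/2 = 27/2. Minimum is 23/5 at row 1 (u1 leaves); pivot element 5.
Divide row 1 by 5; eliminate column x_1 from the other rows.
Second iteration: most negative Z-row entry is -36/5 in column x_2, so x_2 enters.
Ratio test on column x_2 — row 1: (23/5)/(3/5) = 23/3; row 2: entry -1/5 ≤ 0; row 3: entry -6/5 ≤ 0. Minimum is 23/3 at row 1 (x_1 leaves); pivot element 3/5.
Divide row 1 by 3/5; eliminate column x_2 from the other rows.
After both pivots, the entry at constraint row 3, column u1 is 0.

0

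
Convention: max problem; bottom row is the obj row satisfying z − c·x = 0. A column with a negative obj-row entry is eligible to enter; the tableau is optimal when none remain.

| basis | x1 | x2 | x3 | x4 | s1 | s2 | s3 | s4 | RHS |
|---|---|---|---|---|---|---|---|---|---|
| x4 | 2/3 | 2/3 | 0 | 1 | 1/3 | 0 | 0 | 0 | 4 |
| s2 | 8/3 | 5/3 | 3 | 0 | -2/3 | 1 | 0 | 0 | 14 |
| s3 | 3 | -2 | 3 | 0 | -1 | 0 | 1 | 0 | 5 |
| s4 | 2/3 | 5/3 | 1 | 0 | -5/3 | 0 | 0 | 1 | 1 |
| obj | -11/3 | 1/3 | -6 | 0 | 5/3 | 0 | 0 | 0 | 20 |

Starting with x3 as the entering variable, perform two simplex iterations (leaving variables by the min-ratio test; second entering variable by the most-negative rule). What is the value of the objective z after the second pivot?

Ratio test on column x3 — row 1: entry 0 ≤ 0; row 2: 14/3 = 14/3; row 3: 5/3 = 5/3; row 4: 1/1 = 1. Minimum is 1 at row 4 (s4 leaves); pivot element 1.
Pivot on row 4; the obj-row RHS becomes 20 − (-6)·1 = 26.
Next entering variable (most negative obj-row entry -25/3): s1.
Ratio test on column s1 — row 1: 4/(1/3) = 12; row 2: 11/(13/3) = 33/13; row 3: 2/4 = 1/2; row 4: entry -5/3 ≤ 0. Minimum is 1/2 at row 3 (s3 leaves); pivot element 4.
After the second pivot the obj-row RHS is 26 − (-25/3)·(1/2) = 181/6.

181/6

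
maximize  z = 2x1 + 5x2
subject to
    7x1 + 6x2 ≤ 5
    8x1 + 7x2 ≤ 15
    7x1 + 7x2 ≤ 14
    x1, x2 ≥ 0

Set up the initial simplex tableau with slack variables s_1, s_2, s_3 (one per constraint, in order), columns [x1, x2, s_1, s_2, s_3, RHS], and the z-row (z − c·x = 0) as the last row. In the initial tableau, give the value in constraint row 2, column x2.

Constraint 2 has coefficient 7 on x2.

7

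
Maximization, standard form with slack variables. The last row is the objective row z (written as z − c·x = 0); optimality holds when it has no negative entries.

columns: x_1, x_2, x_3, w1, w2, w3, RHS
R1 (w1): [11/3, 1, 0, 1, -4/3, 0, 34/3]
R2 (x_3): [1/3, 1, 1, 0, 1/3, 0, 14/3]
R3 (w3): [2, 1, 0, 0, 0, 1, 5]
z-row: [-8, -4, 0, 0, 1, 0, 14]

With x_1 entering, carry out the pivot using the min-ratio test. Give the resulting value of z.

Ratio test on column x_1 — row 1: (34/3)/(11/3) = 34/11; row 2: (14/3)/(1/3) = 14; row 3: 5/2 = 5/2. Minimum is 5/2 at row 3 (w3 leaves); pivot element 2.
Pivot on row 3; the z-row RHS becomes 14 − (-8)·(5/2) = 34.

34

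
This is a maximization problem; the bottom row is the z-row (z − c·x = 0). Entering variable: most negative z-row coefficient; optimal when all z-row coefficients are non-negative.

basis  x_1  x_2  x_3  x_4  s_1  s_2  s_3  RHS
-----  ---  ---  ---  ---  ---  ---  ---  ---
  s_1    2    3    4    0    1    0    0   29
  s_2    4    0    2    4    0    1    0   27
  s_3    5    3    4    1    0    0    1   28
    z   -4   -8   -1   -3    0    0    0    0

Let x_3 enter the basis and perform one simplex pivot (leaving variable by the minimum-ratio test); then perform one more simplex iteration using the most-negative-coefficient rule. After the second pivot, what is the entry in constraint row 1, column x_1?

Ratio test on column x_3 — row 1: 29/4 = 29/4; row 2: 27/2 = 27/2; row 3: 28/4 = 7. Minimum is 7 at row 3 (s_3 leaves); pivot element 4.
Divide row 3 by 4; eliminate column x_3 from the other rows.
Second iteration: most negative z-row entry is -29/4 in column x_2, so x_2 enters.
Ratio test on column x_2 — row 1: entry 0 ≤ 0; row 2: entry -3/2 ≤ 0; row 3: 7/(3/4) = 28/3. Minimum is 28/3 at row 3 (x_3 leaves); pivot element 3/4.
Divide row 3 by 3/4; eliminate column x_2 from the other rows.
After both pivots, the entry at constraint row 1, column x_1 is -3.

-3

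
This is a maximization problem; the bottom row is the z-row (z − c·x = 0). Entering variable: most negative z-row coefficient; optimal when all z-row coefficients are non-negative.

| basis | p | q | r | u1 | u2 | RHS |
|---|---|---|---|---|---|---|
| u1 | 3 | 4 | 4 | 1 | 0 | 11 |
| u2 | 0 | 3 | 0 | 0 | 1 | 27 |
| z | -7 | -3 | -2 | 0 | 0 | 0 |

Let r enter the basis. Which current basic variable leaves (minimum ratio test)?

Column r entries and ratios — u1: 11/4 = 11/4; u2: 0 ≤ 0, skip.
Smallest ratio is 11/4 in the row of u1, so u1 leaves.

u1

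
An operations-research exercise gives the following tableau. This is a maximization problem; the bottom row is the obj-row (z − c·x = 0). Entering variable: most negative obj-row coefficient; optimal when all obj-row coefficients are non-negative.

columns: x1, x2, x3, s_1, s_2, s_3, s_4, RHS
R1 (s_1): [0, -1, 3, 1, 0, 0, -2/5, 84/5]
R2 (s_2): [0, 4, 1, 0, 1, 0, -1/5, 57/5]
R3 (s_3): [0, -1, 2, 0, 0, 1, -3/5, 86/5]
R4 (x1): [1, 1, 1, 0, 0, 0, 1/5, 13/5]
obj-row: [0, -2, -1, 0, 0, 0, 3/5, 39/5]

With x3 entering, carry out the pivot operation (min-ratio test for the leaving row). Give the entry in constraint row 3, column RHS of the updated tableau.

12

Ratio test on column x3 — row 1: (84/5)/3 = 28/5; row 2: (57/5)/1 = 57/5; row 3: (86/5)/2 = 43/5; row 4: (13/5)/1 = 13/5. Minimum is 13/5 at row 4 (x1 leaves); pivot element 1.
Divide row 4 by 1; eliminate column x3 from the other rows.
Row 3 update in column RHS: 86/5 − 2·(13/5) = 12.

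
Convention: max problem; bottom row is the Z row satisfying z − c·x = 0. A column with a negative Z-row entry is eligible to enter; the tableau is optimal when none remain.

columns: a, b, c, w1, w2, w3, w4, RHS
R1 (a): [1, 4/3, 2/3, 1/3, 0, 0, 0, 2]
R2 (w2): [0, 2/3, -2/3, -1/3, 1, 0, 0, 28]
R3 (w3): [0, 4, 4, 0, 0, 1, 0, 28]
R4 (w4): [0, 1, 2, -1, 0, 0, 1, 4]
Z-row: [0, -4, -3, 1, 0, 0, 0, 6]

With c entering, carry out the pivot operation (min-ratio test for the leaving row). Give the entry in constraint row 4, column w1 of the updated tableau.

Ratio test on column c — row 1: 2/(2/3) = 3; row 2: entry -2/3 ≤ 0; row 3: 28/4 = 7; row 4: 4/2 = 2. Minimum is 2 at row 4 (w4 leaves); pivot element 2.
Divide row 4 by 2; eliminate column c from the other rows.
In the new row 4, the w1 entry is the old entry divided by the pivot: (-1)/2 = -1/2.

-1/2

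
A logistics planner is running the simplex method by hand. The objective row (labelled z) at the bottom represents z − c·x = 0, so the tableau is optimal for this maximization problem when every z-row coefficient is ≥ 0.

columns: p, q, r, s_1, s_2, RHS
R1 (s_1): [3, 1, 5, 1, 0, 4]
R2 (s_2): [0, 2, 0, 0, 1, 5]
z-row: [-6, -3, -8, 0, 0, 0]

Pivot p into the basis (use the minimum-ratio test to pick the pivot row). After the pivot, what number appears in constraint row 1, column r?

5/3

Ratio test on column p — row 1: 4/3 = 4/3; row 2: entry 0 ≤ 0. Minimum is 4/3 at row 1 (s_1 leaves); pivot element 3.
Divide row 1 by 3; eliminate column p from the other rows.
In the new row 1, the r entry is the old entry divided by the pivot: 5/3 = 5/3.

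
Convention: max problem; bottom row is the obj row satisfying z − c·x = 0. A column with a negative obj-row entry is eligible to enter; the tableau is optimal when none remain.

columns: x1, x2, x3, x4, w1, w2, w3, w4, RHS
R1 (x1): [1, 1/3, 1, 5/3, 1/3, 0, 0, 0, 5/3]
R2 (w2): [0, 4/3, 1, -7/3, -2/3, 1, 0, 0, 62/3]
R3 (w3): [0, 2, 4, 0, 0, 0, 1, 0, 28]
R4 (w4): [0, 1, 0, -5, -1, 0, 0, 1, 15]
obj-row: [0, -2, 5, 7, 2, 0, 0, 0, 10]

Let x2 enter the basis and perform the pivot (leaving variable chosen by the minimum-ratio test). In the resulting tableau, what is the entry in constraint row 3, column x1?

-6

Ratio test on column x2 — row 1: (5/3)/(1/3) = 5; row 2: (62/3)/(4/3) = 31/2; row 3: 28/2 = 14; row 4: 15/1 = 15. Minimum is 5 at row 1 (x1 leaves); pivot element 1/3.
Divide row 1 by 1/3; eliminate column x2 from the other rows.
Row 3 update in column x1: 0 − 2·3 = -6.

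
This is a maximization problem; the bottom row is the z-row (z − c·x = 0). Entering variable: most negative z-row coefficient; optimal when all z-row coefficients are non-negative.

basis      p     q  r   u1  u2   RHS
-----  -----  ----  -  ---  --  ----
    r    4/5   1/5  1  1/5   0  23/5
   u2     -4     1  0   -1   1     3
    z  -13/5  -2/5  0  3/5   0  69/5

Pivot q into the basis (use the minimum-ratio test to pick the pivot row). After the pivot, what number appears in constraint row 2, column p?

-4

Ratio test on column q — row 1: (23/5)/(1/5) = 23; row 2: 3/1 = 3. Minimum is 3 at row 2 (u2 leaves); pivot element 1.
Divide row 2 by 1; eliminate column q from the other rows.
In the new row 2, the p entry is the old entry divided by the pivot: (-4)/1 = -4.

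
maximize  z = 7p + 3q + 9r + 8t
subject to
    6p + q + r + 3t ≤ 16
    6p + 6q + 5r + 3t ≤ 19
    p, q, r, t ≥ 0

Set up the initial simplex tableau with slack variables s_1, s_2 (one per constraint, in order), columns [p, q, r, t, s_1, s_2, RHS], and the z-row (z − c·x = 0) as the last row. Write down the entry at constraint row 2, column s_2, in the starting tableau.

Slack s_2 belongs to constraint 2; its column is the unit vector e_2, so the entry in row 2 is 1.

1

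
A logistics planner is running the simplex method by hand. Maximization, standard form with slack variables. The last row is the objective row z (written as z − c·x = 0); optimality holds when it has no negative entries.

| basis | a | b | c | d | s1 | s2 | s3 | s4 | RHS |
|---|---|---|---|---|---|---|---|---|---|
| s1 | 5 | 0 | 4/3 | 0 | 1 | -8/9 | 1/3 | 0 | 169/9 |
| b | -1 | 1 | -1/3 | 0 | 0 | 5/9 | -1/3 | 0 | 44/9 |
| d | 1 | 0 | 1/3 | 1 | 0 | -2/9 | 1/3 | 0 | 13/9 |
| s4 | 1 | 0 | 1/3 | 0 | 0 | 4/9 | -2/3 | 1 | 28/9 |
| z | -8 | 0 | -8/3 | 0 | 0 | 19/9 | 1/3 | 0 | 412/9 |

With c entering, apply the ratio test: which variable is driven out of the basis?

Column c entries and ratios — s1: (169/9)/(4/3) = 169/12; b: -1/3 ≤ 0, skip; d: (13/9)/(1/3) = 13/3; s4: (28/9)/(1/3) = 28/3.
Smallest ratio is 13/3 in the row of d, so d leaves.

d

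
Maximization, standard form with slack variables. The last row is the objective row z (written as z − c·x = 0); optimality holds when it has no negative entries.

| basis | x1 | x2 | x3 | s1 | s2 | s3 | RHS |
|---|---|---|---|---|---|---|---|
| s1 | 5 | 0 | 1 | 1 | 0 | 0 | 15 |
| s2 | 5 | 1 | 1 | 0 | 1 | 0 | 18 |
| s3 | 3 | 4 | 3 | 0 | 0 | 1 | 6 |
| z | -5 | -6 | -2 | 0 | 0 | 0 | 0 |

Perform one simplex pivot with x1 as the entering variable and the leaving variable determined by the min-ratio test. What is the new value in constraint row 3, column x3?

Ratio test on column x1 — row 1: 15/5 = 3; row 2: 18/5 = 18/5; row 3: 6/3 = 2. Minimum is 2 at row 3 (s3 leaves); pivot element 3.
Divide row 3 by 3; eliminate column x1 from the other rows.
In the new row 3, the x3 entry is the old entry divided by the pivot: 3/3 = 1.

1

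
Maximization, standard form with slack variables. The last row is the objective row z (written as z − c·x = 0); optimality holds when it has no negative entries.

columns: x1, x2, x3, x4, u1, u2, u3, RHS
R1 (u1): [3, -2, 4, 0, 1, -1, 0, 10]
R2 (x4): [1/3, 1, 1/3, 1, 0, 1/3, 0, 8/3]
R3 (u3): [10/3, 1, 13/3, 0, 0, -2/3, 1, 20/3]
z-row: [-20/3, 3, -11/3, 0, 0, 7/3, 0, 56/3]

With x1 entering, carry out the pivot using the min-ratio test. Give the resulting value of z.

Ratio test on column x1 — row 1: 10/3 = 10/3; row 2: (8/3)/(1/3) = 8; row 3: (20/3)/(10/3) = 2. Minimum is 2 at row 3 (u3 leaves); pivot element 10/3.
Pivot on row 3; the z-row RHS becomes 56/3 − (-20/3)·2 = 32.

32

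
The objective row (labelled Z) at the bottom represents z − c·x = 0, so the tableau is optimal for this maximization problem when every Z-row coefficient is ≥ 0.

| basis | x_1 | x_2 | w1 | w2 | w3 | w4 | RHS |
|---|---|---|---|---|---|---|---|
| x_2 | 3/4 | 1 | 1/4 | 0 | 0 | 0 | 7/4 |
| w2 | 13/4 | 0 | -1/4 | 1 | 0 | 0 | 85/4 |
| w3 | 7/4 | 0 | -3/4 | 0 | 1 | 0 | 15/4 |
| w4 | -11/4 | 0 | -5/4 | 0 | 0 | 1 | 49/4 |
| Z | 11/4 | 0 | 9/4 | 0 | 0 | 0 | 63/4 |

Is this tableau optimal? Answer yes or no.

yes

Every Z-row coefficient is ≥ 0, so the tableau is optimal.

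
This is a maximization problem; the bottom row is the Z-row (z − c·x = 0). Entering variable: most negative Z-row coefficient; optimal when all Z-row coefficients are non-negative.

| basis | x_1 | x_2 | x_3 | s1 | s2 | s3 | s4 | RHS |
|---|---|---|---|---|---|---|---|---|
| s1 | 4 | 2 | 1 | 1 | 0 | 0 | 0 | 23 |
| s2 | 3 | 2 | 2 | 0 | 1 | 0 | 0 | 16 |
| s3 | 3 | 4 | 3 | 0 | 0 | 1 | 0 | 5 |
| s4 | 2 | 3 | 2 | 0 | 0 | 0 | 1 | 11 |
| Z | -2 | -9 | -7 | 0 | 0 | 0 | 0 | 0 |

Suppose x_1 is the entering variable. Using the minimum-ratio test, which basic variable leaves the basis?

s3

Column x_1 entries and ratios — s1: 23/4 = 23/4; s2: 16/3 = 16/3; s3: 5/3 = 5/3; s4: 11/2 = 11/2.
Smallest ratio is 5/3 in the row of s3, so s3 leaves.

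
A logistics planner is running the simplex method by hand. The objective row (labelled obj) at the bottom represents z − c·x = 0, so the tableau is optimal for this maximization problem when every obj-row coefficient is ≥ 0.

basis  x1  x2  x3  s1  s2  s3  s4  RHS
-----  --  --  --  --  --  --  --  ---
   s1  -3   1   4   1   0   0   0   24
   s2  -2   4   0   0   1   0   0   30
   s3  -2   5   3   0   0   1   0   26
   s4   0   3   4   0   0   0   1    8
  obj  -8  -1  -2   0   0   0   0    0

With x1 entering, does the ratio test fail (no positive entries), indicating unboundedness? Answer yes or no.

Every constraint-row entry in column x1 is ≤ 0, so increasing x1 is unbounded.

yes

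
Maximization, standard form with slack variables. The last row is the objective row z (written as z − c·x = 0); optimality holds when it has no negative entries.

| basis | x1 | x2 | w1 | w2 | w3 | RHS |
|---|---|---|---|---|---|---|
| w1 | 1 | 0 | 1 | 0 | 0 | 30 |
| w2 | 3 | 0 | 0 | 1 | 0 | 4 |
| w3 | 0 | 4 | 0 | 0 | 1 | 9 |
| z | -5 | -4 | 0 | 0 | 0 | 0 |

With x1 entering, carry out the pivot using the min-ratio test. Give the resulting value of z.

20/3

Ratio test on column x1 — row 1: 30/1 = 30; row 2: 4/3 = 4/3; row 3: entry 0 ≤ 0. Minimum is 4/3 at row 2 (w2 leaves); pivot element 3.
Pivot on row 2; the z-row RHS becomes 0 − (-5)·(4/3) = 20/3.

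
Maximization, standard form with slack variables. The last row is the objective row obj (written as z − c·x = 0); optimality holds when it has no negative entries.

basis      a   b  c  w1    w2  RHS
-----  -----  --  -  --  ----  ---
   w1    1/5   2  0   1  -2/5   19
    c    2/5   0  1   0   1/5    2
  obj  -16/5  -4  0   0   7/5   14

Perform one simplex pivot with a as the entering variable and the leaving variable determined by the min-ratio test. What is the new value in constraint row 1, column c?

Ratio test on column a — row 1: 19/(1/5) = 95; row 2: 2/(2/5) = 5. Minimum is 5 at row 2 (c leaves); pivot element 2/5.
Divide row 2 by 2/5; eliminate column a from the other rows.
Row 1 update in column c: 0 − (1/5)·(5/2) = -1/2.

-1/2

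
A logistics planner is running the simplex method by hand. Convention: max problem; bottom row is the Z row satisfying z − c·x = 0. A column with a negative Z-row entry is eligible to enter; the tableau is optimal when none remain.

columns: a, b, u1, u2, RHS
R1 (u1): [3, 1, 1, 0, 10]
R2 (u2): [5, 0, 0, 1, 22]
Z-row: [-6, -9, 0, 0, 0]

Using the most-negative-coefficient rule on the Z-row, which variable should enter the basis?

Negative Z-row entries: a: -6, b: -9.
The most negative is -9 in column b, so b enters.

b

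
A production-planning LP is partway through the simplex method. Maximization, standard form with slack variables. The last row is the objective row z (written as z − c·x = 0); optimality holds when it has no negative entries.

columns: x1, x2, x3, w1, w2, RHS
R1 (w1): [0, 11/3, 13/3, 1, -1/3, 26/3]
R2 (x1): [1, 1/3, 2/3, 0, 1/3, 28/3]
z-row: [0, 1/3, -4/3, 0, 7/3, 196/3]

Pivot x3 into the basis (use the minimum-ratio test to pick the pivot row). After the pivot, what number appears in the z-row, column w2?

29/13

Ratio test on column x3 — row 1: (26/3)/(13/3) = 2; row 2: (28/3)/(2/3) = 14. Minimum is 2 at row 1 (w1 leaves); pivot element 13/3.
Divide row 1 by 13/3; eliminate column x3 from the other rows.
z-row update in column w2: 7/3 − (-4/3)·(-1/13) = 29/13.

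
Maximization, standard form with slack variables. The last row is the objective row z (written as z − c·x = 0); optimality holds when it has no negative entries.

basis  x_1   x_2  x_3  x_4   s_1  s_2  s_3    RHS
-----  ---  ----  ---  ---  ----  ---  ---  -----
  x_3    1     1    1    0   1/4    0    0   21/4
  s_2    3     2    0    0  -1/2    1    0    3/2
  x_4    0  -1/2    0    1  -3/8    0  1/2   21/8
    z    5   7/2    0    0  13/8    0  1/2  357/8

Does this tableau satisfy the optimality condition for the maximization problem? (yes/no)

yes

Every z-row coefficient is ≥ 0, so the tableau is optimal.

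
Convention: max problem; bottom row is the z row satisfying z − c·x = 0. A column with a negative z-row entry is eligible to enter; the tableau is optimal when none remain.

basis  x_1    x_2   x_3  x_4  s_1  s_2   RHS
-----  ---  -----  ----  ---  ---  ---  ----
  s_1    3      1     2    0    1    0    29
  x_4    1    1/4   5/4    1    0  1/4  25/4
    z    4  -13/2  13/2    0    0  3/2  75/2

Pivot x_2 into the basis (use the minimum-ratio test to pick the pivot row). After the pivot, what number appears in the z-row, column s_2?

Ratio test on column x_2 — row 1: 29/1 = 29; row 2: (25/4)/(1/4) = 25. Minimum is 25 at row 2 (x_4 leaves); pivot element 1/4.
Divide row 2 by 1/4; eliminate column x_2 from the other rows.
z-row update in column s_2: 3/2 − (-13/2)·1 = 8.

8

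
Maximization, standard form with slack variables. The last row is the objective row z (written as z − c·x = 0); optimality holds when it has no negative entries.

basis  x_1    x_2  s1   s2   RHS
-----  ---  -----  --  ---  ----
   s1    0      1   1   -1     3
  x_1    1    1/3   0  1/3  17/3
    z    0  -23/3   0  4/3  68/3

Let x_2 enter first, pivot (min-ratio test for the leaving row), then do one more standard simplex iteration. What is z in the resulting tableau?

90

Ratio test on column x_2 — row 1: 3/1 = 3; row 2: (17/3)/(1/3) = 17. Minimum is 3 at row 1 (s1 leaves); pivot element 1.
Pivot on row 1; the z-row RHS becomes 68/3 − (-23/3)·3 = 137/3.
Next entering variable (most negative z-row entry -19/3): s2.
Ratio test on column s2 — row 1: entry -1 ≤ 0; row 2: (14/3)/(2/3) = 7. Minimum is 7 at row 2 (x_1 leaves); pivot element 2/3.
After the second pivot the z-row RHS is 137/3 − (-19/3)·7 = 90.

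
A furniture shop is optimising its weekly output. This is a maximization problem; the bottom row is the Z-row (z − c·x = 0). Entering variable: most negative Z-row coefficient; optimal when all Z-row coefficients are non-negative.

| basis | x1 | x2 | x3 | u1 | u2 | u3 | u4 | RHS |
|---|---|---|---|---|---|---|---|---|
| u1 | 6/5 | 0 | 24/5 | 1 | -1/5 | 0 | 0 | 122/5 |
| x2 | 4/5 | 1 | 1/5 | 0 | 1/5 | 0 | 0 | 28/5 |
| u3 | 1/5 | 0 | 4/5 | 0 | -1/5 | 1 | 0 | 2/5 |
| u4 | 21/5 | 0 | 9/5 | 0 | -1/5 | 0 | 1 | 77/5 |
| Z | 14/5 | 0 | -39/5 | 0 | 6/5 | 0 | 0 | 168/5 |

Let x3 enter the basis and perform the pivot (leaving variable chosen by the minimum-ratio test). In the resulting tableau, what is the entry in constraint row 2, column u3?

Ratio test on column x3 — row 1: (122/5)/(24/5) = 61/12; row 2: (28/5)/(1/5) = 28; row 3: (2/5)/(4/5) = 1/2; row 4: (77/5)/(9/5) = 77/9. Minimum is 1/2 at row 3 (u3 leaves); pivot element 4/5.
Divide row 3 by 4/5; eliminate column x3 from the other rows.
Row 2 update in column u3: 0 − (1/5)·(5/4) = -1/4.

-1/4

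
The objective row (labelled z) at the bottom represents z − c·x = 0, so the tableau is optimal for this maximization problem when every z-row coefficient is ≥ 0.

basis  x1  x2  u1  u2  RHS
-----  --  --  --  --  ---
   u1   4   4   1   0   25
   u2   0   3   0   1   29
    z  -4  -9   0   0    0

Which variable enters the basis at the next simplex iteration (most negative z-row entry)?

Negative z-row entries: x1: -4, x2: -9.
The most negative is -9 in column x2, so x2 enters.

x2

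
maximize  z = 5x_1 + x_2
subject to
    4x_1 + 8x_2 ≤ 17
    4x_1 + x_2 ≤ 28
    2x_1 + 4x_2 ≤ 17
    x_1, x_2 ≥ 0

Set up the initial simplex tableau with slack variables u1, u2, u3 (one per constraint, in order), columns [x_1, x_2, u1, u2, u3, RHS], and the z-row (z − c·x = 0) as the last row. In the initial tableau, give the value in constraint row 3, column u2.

0

Slack u2 belongs to constraint 2; its column is the unit vector e_2, so the entry in row 3 is 0.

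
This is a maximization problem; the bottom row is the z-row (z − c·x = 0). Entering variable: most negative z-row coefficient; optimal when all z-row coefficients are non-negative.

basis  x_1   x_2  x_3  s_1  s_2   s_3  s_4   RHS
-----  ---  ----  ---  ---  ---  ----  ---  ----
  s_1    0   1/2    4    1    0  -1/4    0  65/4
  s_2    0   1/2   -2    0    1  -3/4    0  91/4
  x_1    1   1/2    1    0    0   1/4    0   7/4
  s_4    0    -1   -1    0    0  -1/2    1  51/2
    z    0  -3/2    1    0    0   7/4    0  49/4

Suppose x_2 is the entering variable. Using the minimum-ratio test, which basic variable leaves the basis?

x_1

Column x_2 entries and ratios — s_1: (65/4)/(1/2) = 65/2; s_2: (91/4)/(1/2) = 91/2; x_1: (7/4)/(1/2) = 7/2; s_4: -1 ≤ 0, skip.
Smallest ratio is 7/2 in the row of x_1, so x_1 leaves.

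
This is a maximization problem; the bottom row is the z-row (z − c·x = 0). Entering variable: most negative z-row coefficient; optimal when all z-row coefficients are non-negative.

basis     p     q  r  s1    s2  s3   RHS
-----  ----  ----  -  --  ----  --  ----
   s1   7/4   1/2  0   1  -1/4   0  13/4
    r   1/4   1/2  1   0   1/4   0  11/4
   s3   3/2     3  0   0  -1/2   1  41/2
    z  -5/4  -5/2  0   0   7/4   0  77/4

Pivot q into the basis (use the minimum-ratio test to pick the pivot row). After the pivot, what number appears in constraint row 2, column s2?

1/2

Ratio test on column q — row 1: (13/4)/(1/2) = 13/2; row 2: (11/4)/(1/2) = 11/2; row 3: (41/2)/3 = 41/6. Minimum is 11/2 at row 2 (r leaves); pivot element 1/2.
Divide row 2 by 1/2; eliminate column q from the other rows.
In the new row 2, the s2 entry is the old entry divided by the pivot: (1/4)/(1/2) = 1/2.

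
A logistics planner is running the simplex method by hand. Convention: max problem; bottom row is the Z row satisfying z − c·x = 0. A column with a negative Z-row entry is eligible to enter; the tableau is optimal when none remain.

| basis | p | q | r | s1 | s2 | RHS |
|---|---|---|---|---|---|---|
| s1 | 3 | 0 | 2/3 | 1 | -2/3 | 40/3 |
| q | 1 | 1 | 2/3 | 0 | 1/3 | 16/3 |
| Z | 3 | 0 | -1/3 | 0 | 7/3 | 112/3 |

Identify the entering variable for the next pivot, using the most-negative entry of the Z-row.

r

Negative Z-row entries: r: -1/3.
The most negative is -1/3 in column r, so r enters.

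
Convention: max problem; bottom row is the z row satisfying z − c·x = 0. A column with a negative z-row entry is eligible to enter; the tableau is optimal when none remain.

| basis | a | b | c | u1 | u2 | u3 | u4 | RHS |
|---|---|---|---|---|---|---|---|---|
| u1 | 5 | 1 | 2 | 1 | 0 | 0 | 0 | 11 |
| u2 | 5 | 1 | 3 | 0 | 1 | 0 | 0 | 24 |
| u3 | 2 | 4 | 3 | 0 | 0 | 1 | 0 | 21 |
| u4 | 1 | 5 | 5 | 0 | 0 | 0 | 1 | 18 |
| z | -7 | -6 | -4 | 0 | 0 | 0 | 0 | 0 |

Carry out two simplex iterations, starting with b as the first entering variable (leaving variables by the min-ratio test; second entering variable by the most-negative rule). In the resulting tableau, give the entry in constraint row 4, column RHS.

Ratio test on column b — row 1: 11/1 = 11; row 2: 24/1 = 24; row 3: 21/4 = 21/4; row 4: 18/5 = 18/5. Minimum is 18/5 at row 4 (u4 leaves); pivot element 5.
Divide row 4 by 5; eliminate column b from the other rows.
Second iteration: most negative z-row entry is -29/5 in column a, so a enters.
Ratio test on column a — row 1: (37/5)/(24/5) = 37/24; row 2: (102/5)/(24/5) = 17/4; row 3: (33/5)/(6/5) = 11/2; row 4: (18/5)/(1/5) = 18. Minimum is 37/24 at row 1 (u1 leaves); pivot element 24/5.
Divide row 1 by 24/5; eliminate column a from the other rows.
After both pivots, the entry at constraint row 4, column RHS is 79/24.

79/24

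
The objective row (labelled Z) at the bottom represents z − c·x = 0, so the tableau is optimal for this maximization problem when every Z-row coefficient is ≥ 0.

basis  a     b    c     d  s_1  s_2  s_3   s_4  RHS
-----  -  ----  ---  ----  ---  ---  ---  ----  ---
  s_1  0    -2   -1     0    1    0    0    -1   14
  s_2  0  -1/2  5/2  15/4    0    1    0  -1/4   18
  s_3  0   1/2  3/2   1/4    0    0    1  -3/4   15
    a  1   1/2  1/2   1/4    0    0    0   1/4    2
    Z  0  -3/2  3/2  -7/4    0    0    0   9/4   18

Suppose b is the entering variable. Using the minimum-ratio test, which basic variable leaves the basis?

Column b entries and ratios — s_1: -2 ≤ 0, skip; s_2: -1/2 ≤ 0, skip; s_3: 15/(1/2) = 30; a: 2/(1/2) = 4.
Smallest ratio is 4 in the row of a, so a leaves.

a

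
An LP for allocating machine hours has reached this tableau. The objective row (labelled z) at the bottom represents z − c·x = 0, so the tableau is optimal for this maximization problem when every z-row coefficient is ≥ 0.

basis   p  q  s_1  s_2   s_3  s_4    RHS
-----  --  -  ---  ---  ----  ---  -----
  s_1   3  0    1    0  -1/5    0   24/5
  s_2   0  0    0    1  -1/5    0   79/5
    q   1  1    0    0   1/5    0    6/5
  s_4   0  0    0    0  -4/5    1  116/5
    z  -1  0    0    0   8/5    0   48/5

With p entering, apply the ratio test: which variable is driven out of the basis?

Column p entries and ratios — s_1: (24/5)/3 = 8/5; s_2: 0 ≤ 0, skip; q: (6/5)/1 = 6/5; s_4: 0 ≤ 0, skip.
Smallest ratio is 6/5 in the row of q, so q leaves.

q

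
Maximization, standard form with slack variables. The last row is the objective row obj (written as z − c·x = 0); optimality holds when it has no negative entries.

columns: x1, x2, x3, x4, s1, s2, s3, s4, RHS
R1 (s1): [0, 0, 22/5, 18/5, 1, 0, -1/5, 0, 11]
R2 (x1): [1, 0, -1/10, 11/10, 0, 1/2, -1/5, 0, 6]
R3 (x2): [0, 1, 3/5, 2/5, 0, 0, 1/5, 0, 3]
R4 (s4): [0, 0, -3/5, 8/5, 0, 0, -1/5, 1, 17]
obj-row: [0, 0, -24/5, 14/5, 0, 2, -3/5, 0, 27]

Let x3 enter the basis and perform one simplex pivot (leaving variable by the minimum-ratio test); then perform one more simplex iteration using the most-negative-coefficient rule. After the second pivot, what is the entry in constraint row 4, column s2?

Ratio test on column x3 — row 1: 11/(22/5) = 5/2; row 2: entry -1/10 ≤ 0; row 3: 3/(3/5) = 5; row 4: entry -3/5 ≤ 0. Minimum is 5/2 at row 1 (s1 leaves); pivot element 22/5.
Divide row 1 by 22/5; eliminate column x3 from the other rows.
Second iteration: most negative obj-row entry is -9/11 in column s3, so s3 enters.
Ratio test on column s3 — row 1: entry -1/22 ≤ 0; row 2: entry -9/44 ≤ 0; row 3: (3/2)/(5/22) = 33/5; row 4: entry -5/22 ≤ 0. Minimum is 33/5 at row 3 (x2 leaves); pivot element 5/22.
Divide row 3 by 5/22; eliminate column s3 from the other rows.
After both pivots, the entry at constraint row 4, column s2 is 0.

0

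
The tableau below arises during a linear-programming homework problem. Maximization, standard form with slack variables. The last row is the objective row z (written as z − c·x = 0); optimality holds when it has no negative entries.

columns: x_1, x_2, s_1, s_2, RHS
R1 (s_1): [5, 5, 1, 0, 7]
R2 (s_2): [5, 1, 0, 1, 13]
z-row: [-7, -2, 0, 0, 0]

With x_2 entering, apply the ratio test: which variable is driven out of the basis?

s_1

Column x_2 entries and ratios — s_1: 7/5 = 7/5; s_2: 13/1 = 13.
Smallest ratio is 7/5 in the row of s_1, so s_1 leaves.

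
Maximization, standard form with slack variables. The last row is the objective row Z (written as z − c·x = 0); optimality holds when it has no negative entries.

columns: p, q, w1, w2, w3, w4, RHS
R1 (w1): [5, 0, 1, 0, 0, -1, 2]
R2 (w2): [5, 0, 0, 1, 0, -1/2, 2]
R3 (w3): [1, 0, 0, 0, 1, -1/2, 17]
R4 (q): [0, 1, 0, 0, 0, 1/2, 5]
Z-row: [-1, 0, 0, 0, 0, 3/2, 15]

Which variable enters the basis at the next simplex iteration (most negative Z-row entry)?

p

Negative Z-row entries: p: -1.
The most negative is -1 in column p, so p enters.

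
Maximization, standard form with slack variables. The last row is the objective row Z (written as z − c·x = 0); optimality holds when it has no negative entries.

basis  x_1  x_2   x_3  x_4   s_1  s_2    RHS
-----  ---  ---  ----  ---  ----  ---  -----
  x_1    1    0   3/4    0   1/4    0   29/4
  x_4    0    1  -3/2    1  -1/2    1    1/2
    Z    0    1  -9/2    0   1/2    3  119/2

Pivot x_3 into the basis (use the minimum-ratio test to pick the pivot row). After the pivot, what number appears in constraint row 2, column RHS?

Ratio test on column x_3 — row 1: (29/4)/(3/4) = 29/3; row 2: entry -3/2 ≤ 0. Minimum is 29/3 at row 1 (x_1 leaves); pivot element 3/4.
Divide row 1 by 3/4; eliminate column x_3 from the other rows.
Row 2 update in column RHS: 1/2 − (-3/2)·(29/3) = 15.

15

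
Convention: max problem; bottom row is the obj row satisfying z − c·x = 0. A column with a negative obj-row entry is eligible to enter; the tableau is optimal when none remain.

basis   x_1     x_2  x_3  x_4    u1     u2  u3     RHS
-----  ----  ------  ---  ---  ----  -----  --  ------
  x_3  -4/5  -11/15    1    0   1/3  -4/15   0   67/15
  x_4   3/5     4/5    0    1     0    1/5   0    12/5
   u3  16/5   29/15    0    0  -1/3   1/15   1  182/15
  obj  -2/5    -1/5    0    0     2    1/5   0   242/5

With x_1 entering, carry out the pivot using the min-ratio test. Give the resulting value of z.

599/12

Ratio test on column x_1 — row 1: entry -4/5 ≤ 0; row 2: (12/5)/(3/5) = 4; row 3: (182/15)/(16/5) = 91/24. Minimum is 91/24 at row 3 (u3 leaves); pivot element 16/5.
Pivot on row 3; the obj-row RHS becomes 242/5 − (-2/5)·(91/24) = 599/12.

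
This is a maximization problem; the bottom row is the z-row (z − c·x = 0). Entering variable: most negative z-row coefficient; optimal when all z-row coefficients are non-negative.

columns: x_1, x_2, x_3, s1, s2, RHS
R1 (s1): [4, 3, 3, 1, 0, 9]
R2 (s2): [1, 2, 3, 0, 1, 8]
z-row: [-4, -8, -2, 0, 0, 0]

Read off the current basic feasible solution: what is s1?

s1 is basic (row 1); its value is the RHS of that row, 9.

9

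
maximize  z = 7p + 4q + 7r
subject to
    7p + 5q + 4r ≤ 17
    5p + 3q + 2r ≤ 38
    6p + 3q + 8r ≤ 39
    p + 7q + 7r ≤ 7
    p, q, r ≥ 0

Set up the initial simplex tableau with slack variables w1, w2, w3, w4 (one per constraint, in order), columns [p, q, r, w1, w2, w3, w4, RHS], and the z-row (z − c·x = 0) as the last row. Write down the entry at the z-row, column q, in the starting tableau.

-4

The z-row carries the negated objective coefficients: the q entry is -4.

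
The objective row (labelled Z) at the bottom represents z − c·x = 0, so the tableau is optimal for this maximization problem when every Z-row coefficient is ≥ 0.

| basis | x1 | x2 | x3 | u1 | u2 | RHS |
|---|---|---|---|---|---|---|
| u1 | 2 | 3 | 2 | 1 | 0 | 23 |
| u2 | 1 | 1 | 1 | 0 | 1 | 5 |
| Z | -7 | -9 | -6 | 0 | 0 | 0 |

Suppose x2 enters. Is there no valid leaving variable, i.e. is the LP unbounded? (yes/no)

Column x2 has positive entries in row(s) 1, 2, so the ratio test bounds it — not unbounded.

no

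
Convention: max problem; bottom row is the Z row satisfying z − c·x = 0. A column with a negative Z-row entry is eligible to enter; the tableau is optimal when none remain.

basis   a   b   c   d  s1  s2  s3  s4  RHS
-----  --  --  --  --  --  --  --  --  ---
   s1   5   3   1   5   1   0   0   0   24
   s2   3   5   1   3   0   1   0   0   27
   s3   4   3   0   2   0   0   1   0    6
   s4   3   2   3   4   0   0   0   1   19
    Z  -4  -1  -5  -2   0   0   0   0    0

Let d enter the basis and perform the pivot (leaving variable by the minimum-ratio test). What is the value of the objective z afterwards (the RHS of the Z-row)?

6

Ratio test on column d — row 1: 24/5 = 24/5; row 2: 27/3 = 9; row 3: 6/2 = 3; row 4: 19/4 = 19/4. Minimum is 3 at row 3 (s3 leaves); pivot element 2.
Pivot on row 3; the Z-row RHS becomes 0 − (-2)·3 = 6.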